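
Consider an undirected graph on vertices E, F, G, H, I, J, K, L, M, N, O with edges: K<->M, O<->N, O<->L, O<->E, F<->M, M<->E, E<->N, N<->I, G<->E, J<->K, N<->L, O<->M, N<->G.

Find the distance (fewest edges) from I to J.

5

Distance 0: I.
Distance 1: N.
Distance 2: E, G, L, O.
Distance 3: M.
Distance 4: F, K.
Distance 5: J — contains J.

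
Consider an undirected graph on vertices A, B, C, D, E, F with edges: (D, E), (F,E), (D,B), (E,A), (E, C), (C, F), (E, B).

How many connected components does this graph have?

From A: component {A, B, C, D, E, F}.
That's 1 component.

1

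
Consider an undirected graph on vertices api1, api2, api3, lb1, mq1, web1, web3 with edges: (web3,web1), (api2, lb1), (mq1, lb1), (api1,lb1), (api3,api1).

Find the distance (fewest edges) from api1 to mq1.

Distance 0: api1.
Distance 1: api3, lb1.
Distance 2: api2, mq1 — contains mq1.

2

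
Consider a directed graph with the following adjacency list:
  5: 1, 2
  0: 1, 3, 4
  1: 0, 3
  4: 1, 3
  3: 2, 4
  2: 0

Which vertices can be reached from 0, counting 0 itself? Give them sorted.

0, 1, 2, 3, 4

Start at 0.
Its neighbours: 1, 3, 4.
Then their neighbours: 2.
Nothing further is reachable.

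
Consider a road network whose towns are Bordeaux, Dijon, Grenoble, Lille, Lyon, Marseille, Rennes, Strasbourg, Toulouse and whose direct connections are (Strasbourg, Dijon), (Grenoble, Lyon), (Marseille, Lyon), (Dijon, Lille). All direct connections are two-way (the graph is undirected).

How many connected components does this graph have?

From Bordeaux: component {Bordeaux}.
From Dijon: component {Dijon, Lille, Strasbourg}.
From Grenoble: component {Grenoble, Lyon, Marseille}.
From Rennes: component {Rennes}.
From Toulouse: component {Toulouse}.
That's 5 components.

5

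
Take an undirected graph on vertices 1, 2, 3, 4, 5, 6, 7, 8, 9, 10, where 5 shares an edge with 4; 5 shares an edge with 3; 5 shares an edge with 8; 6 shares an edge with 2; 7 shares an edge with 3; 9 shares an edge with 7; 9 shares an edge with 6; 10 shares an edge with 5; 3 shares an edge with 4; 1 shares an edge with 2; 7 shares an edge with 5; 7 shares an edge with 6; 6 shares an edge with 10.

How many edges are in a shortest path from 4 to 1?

Distance 0: 4.
Distance 1: 3, 5.
Distance 2: 7, 8, 10.
Distance 3: 6, 9.
Distance 4: 2.
Distance 5: 1 — contains 1.

5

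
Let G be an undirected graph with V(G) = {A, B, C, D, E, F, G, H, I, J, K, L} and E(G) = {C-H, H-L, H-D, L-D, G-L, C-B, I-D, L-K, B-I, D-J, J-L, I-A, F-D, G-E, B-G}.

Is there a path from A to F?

Yes

Explore from A.
Distance 1: reach I.
Distance 2: reach B, D.
Distance 3: reach C, F, G, H, J, L.
Found F.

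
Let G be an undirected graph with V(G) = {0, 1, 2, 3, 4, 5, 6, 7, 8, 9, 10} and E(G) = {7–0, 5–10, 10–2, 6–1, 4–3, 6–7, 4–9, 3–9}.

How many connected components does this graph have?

4

From 0: component {0, 1, 6, 7}.
From 2: component {2, 5, 10}.
From 3: component {3, 4, 9}.
From 8: component {8}.
That's 4 components.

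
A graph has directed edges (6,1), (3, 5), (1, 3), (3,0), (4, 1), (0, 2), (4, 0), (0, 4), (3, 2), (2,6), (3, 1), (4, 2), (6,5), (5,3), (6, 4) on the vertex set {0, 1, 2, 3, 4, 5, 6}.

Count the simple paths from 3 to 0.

3→0
3→2→6→4→0

2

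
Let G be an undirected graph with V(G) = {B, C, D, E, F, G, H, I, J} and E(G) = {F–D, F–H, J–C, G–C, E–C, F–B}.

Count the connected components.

From B: component {B, D, F, H}.
From C: component {C, E, G, J}.
From I: component {I}.
That's 3 components.

3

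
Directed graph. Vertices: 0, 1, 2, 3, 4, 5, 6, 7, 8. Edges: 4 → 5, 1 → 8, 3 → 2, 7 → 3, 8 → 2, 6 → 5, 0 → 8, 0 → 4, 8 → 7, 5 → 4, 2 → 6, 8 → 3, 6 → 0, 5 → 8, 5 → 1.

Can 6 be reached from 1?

Yes

Explore from 1.
Distance 1: reach 8.
Distance 2: reach 2, 3, 7.
Distance 3: reach 6.
Found 6.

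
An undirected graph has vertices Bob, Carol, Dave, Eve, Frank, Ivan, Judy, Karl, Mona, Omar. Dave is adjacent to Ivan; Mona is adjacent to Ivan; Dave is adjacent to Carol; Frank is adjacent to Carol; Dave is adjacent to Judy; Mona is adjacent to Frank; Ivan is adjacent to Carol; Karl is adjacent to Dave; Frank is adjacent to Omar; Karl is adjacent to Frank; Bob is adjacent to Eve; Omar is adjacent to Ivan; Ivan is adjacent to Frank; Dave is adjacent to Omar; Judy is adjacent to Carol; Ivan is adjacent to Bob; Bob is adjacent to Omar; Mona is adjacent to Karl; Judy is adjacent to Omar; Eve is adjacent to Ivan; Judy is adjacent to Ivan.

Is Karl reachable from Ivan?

Yes

Explore from Ivan.
Distance 1: reach Bob, Carol, Dave, Eve, Frank, Judy, Mona, Omar.
Distance 2: reach Karl.
Found Karl.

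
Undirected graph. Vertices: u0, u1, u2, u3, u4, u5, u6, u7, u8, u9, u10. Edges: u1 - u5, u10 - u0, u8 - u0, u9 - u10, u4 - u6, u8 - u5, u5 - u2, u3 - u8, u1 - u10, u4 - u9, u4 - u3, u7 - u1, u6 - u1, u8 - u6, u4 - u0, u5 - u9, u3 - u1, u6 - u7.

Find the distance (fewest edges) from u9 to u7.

Distance 0: u9.
Distance 1: u4, u5, u10.
Distance 2: u0, u1, u2, u3, u6, u8.
Distance 3: u7 — contains u7.

3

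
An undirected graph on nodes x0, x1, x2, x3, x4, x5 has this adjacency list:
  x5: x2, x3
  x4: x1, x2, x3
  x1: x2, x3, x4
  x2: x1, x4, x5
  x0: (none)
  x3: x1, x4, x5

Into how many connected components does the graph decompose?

From x0: component {x0}.
From x1: component {x1, x2, x3, x4, x5}.
That's 2 components.

2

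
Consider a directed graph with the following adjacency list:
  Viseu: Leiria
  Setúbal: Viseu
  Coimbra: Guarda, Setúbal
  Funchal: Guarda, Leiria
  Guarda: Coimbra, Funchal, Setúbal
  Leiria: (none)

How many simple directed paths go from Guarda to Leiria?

3

Guarda→Coimbra→Setúbal→Viseu→Leiria
Guarda→Funchal→Leiria
Guarda→Setúbal→Viseu→Leiria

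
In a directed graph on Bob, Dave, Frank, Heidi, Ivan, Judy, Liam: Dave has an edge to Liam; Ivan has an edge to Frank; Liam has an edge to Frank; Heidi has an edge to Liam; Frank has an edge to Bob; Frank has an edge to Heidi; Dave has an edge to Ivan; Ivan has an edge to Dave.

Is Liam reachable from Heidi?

Yes

Explore from Heidi.
Distance 1: reach Liam.
Found Liam.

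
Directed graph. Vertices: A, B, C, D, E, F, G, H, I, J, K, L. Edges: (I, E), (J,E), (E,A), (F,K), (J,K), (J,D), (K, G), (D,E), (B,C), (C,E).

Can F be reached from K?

Explore from K.
Distance 1: reach G.
The search from K is exhausted; no directed path reaches F.

No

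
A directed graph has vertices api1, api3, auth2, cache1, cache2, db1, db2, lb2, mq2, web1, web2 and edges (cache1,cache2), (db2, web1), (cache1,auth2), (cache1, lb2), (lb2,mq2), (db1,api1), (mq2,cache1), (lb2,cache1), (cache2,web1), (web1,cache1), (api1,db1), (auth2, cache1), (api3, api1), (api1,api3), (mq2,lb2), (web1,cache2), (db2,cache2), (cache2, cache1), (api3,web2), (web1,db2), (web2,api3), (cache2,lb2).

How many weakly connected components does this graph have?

2

From api1: component {api1, api3, db1, web2}.
From auth2: component {auth2, cache1, cache2, db2, lb2, mq2, web1}.
That's 2 components.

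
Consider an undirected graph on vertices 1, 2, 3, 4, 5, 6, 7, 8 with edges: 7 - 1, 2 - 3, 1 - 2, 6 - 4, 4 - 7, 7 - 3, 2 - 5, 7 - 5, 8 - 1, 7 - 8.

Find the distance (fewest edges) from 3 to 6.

Distance 0: 3.
Distance 1: 2, 7.
Distance 2: 1, 4, 5, 8.
Distance 3: 6 — contains 6.

3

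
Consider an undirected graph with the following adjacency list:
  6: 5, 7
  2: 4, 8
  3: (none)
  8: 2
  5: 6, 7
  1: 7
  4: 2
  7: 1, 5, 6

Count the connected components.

3

From 1: component {1, 5, 6, 7}.
From 2: component {2, 4, 8}.
From 3: component {3}.
That's 3 components.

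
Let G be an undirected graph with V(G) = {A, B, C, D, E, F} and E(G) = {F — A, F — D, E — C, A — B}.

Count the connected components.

From A: component {A, B, D, F}.
From C: component {C, E}.
That's 2 components.

2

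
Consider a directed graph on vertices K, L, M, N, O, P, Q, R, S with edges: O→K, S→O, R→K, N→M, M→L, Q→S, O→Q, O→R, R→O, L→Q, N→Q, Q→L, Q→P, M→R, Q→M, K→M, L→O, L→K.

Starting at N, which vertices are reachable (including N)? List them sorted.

Start at N.
Its neighbours: M, Q.
Then their neighbours: L, P, R, S.
Then next layer: K, O.
Every vertex is now reached.

K, L, M, N, O, P, Q, R, S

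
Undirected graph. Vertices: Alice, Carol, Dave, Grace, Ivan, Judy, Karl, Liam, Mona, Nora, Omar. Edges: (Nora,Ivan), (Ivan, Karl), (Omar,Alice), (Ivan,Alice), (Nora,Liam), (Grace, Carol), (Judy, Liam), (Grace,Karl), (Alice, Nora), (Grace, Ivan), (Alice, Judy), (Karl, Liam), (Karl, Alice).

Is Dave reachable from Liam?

Explore from Liam.
Distance 1: reach Judy, Karl, Nora.
Distance 2: reach Alice, Grace, Ivan.
Distance 3: reach Carol, Omar.
The search is exhausted without reaching Dave; it lies in a different component.

No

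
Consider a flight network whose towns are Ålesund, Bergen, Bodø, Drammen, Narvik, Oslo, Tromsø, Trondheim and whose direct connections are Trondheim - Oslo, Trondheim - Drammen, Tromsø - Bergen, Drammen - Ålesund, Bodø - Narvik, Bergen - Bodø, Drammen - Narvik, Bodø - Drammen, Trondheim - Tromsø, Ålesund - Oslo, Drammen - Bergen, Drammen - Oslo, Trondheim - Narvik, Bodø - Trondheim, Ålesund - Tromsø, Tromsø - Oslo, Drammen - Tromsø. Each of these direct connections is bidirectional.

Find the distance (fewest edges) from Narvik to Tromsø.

Distance 0: Narvik.
Distance 1: Bodø, Drammen, Trondheim.
Distance 2: Ålesund, Bergen, Oslo, Tromsø — contains Tromsø.

2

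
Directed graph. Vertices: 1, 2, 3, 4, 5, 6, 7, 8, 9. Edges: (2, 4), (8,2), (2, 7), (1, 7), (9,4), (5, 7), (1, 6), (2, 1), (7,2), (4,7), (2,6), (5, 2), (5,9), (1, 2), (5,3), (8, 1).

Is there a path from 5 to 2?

Yes

Explore from 5.
Distance 1: reach 2, 3, 7, 9.
Found 2.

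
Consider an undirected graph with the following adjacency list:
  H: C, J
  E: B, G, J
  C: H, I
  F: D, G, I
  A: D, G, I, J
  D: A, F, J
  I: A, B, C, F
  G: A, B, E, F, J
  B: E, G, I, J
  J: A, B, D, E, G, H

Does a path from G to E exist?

Yes

Explore from G.
Distance 1: reach A, B, E, F, J.
Found E.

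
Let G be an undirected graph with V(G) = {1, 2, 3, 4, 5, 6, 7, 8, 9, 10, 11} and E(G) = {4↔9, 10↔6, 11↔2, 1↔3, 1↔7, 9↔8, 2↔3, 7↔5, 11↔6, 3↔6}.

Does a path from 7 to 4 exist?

No

Explore from 7.
Distance 1: reach 1, 5.
Distance 2: reach 3.
Distance 3: reach 2, 6.
Distance 4: reach 10, 11.
The search is exhausted without reaching 4; it lies in a different component.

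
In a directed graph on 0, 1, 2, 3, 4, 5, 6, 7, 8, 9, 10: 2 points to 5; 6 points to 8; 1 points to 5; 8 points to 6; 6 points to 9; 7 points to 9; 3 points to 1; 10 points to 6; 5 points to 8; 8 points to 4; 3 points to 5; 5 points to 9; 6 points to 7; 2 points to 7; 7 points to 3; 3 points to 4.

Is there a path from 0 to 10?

0 has no outgoing edges, so nothing is reachable from it.

No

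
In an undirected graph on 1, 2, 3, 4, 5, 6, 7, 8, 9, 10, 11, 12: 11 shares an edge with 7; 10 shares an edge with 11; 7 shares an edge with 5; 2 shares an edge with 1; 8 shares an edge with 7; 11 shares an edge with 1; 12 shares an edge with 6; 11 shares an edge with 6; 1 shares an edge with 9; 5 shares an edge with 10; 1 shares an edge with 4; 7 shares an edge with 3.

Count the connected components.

1

From 1: component {1, 2, 3, 4, 5, 6, 7, 8, 9, 10, 11, 12}.
That's 1 component.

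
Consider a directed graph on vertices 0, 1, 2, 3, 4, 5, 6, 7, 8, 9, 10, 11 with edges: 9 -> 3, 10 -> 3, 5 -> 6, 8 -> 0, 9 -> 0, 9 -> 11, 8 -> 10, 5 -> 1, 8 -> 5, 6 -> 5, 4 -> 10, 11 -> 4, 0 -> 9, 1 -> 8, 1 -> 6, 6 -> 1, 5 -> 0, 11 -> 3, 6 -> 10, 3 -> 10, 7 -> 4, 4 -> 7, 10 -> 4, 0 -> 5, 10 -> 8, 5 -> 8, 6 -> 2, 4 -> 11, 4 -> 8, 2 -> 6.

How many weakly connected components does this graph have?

From 0: component {0, 1, 2, 3, 4, 5, 6, 7, 8, 9, 10, 11}.
That's 1 component.

1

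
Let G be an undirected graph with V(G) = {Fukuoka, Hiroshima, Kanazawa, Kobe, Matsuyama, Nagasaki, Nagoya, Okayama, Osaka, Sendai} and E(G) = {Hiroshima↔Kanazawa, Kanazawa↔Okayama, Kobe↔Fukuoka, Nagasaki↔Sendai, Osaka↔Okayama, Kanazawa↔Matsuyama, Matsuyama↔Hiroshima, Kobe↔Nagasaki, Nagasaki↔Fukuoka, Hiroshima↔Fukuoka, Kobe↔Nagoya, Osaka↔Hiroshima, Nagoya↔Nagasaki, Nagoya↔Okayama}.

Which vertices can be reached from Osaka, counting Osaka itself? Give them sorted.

Start at Osaka.
Its neighbours: Hiroshima, Okayama.
Then their neighbours: Fukuoka, Kanazawa, Matsuyama, Nagoya.
Then next layer: Kobe, Nagasaki.
Then next layer: Sendai.
Every vertex is now reached.

Fukuoka, Hiroshima, Kanazawa, Kobe, Matsuyama, Nagasaki, Nagoya, Okayama, Osaka, Sendai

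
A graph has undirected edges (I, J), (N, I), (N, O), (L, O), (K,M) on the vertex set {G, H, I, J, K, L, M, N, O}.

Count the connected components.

From G: component {G}.
From H: component {H}.
From I: component {I, J, L, N, O}.
From K: component {K, M}.
That's 4 components.

4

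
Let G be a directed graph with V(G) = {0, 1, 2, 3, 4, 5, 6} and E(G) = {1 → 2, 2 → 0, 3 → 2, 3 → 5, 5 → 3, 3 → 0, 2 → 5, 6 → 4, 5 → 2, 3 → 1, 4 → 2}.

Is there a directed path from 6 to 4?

Yes

Explore from 6.
Distance 1: reach 4.
Found 4.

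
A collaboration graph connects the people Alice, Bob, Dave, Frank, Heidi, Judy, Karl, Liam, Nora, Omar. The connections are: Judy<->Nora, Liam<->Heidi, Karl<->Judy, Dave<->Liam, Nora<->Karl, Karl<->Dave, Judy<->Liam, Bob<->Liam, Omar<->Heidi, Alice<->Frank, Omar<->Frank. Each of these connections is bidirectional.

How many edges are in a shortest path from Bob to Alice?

Distance 0: Bob.
Distance 1: Liam.
Distance 2: Dave, Heidi, Judy.
Distance 3: Karl, Nora, Omar.
Distance 4: Frank.
Distance 5: Alice — contains Alice.

5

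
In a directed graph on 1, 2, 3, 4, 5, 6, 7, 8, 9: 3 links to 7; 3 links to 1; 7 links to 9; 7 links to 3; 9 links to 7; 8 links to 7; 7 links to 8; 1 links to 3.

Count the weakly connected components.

5

From 1: component {1, 3, 7, 8, 9}.
From 2: component {2}.
From 4: component {4}.
From 5: component {5}.
From 6: component {6}.
That's 5 components.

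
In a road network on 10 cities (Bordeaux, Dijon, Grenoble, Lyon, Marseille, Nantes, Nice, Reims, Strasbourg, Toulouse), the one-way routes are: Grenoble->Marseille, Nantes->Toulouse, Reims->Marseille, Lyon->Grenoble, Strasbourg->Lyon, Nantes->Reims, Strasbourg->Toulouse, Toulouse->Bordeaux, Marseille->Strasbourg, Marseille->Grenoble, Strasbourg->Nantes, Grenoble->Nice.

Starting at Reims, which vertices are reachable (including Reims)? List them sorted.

Start at Reims.
Its neighbours: Marseille.
Then their neighbours: Grenoble, Strasbourg.
Then next layer: Lyon, Nantes, Nice, Toulouse.
Then next layer: Bordeaux.
Nothing further is reachable.

Bordeaux, Grenoble, Lyon, Marseille, Nantes, Nice, Reims, Strasbourg, Toulouse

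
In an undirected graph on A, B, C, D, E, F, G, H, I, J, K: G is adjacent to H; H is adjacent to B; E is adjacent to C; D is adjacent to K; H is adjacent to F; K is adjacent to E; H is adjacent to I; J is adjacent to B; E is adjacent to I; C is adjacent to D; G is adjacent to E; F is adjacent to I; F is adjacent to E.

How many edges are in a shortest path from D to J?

Distance 0: D.
Distance 1: C, K.
Distance 2: E.
Distance 3: F, G, I.
Distance 4: H.
Distance 5: B.
Distance 6: J — contains J.

6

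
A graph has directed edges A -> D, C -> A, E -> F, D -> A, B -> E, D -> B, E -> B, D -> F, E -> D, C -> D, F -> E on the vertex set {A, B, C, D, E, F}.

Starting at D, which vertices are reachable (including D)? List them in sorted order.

A, B, D, E, F

Start at D.
Its neighbours: A, B, F.
Then their neighbours: E.
Nothing further is reachable.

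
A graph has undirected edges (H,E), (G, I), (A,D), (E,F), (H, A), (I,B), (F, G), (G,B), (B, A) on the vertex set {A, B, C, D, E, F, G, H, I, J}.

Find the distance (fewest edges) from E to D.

3

Distance 0: E.
Distance 1: F, H.
Distance 2: A, G.
Distance 3: B, D, I — contains D.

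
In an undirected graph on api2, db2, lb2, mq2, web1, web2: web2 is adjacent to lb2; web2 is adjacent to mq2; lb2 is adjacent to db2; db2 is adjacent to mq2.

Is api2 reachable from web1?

No

web1 has no edges, so nothing is reachable from it.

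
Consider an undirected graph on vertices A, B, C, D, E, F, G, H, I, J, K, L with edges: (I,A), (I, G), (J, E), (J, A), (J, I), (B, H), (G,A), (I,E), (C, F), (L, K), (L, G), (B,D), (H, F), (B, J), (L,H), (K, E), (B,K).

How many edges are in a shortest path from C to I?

5

Distance 0: C.
Distance 1: F.
Distance 2: H.
Distance 3: B, L.
Distance 4: D, G, J, K.
Distance 5: A, E, I — contains I.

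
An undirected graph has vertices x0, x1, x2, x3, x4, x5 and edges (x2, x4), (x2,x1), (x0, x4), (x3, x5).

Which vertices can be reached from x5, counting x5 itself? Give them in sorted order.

x3, x5

Start at x5.
Its neighbours: x3.
Nothing further is reachable.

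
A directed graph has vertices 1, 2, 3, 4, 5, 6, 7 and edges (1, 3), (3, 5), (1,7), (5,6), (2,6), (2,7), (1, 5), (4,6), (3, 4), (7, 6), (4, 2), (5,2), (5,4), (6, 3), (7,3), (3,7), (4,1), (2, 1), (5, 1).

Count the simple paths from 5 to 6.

5→1→3→4→2→6
5→1→3→4→2→7→6
5→1→3→4→6
5→1→3→7→6
5→1→7→3→4→2→6
5→1→7→3→4→6
5→1→7→6
5→2→1→3→4→6
... and 14 more.

22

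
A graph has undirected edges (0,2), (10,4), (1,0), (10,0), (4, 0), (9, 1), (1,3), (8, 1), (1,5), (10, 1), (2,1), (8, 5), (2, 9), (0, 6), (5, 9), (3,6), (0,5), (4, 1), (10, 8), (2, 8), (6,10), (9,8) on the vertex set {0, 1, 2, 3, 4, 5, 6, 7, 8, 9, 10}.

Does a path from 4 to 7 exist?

Explore from 4.
Distance 1: reach 0, 1, 10.
Distance 2: reach 2, 3, 5, 6, 8, 9.
The search is exhausted without reaching 7; it lies in a different component.

No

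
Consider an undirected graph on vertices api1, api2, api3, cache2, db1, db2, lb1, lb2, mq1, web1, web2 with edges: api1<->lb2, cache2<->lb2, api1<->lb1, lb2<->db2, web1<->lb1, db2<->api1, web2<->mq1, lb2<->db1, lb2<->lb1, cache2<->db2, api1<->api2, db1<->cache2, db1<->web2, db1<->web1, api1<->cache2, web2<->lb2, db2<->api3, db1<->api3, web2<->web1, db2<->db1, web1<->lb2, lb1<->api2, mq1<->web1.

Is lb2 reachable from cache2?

Yes

Explore from cache2.
Distance 1: reach api1, db1, db2, lb2.
Found lb2.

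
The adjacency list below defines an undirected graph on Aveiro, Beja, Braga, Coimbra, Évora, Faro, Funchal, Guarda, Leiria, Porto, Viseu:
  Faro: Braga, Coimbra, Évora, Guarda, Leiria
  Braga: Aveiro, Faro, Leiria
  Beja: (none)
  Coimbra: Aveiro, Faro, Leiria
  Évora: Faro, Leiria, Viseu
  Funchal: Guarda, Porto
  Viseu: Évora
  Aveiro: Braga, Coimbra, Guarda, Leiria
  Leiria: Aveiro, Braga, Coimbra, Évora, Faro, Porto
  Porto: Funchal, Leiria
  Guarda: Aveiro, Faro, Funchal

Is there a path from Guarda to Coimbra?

Yes

Explore from Guarda.
Distance 1: reach Aveiro, Faro, Funchal.
Distance 2: reach Braga, Coimbra, Évora, Leiria, Porto.
Found Coimbra.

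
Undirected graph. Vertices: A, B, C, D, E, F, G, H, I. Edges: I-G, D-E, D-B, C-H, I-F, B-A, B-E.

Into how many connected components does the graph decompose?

3

From A: component {A, B, D, E}.
From C: component {C, H}.
From F: component {F, G, I}.
That's 3 components.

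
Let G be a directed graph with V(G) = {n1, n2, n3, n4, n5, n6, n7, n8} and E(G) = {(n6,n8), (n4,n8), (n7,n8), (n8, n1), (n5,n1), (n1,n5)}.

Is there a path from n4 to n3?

No

Explore from n4.
Distance 1: reach n8.
Distance 2: reach n1.
Distance 3: reach n5.
The search from n4 is exhausted; no directed path reaches n3.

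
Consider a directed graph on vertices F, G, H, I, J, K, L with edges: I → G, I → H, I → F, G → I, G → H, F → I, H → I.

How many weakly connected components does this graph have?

From F: component {F, G, H, I}.
From J: component {J}.
From K: component {K}.
From L: component {L}.
That's 4 components.

4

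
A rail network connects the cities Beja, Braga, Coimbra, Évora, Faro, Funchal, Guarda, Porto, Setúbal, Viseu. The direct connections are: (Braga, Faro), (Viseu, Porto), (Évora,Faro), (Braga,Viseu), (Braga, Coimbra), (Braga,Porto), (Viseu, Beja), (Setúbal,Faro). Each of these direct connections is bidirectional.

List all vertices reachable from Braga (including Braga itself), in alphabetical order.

Start at Braga.
Its neighbours: Coimbra, Faro, Porto, Viseu.
Then their neighbours: Beja, Évora, Setúbal.
Nothing further is reachable.

Beja, Braga, Coimbra, Évora, Faro, Porto, Setúbal, Viseu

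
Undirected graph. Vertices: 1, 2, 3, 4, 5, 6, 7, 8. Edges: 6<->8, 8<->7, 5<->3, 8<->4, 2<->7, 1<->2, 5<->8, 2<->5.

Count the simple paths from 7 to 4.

2

7–2–5–8–4
7–8–4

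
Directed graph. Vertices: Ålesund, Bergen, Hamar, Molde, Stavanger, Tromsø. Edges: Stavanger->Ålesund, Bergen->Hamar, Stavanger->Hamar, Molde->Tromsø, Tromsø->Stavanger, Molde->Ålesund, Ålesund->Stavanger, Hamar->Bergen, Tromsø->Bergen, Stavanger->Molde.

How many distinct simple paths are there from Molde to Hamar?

Molde→Ålesund→Stavanger→Hamar
Molde→Tromsø→Bergen→Hamar
Molde→Tromsø→Stavanger→Hamar

3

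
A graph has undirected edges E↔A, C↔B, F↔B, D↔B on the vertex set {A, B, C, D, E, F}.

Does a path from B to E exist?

No

Explore from B.
Distance 1: reach C, D, F.
The search is exhausted without reaching E; it lies in a different component.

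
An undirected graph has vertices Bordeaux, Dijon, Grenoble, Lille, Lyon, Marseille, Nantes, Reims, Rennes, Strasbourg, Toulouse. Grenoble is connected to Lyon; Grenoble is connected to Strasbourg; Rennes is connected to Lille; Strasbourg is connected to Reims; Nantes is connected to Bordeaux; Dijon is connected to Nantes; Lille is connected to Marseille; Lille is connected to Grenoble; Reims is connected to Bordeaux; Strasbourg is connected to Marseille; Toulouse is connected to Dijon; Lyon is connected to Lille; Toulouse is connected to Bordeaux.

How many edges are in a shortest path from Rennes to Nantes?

Distance 0: Rennes.
Distance 1: Lille.
Distance 2: Grenoble, Lyon, Marseille.
Distance 3: Strasbourg.
Distance 4: Reims.
Distance 5: Bordeaux.
Distance 6: Nantes, Toulouse — contains Nantes.

6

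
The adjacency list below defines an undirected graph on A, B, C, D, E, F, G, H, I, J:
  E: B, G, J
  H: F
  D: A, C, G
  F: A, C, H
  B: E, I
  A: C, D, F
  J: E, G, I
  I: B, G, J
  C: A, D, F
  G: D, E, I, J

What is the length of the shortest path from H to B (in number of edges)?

Distance 0: H.
Distance 1: F.
Distance 2: A, C.
Distance 3: D.
Distance 4: G.
Distance 5: E, I, J.
Distance 6: B — contains B.

6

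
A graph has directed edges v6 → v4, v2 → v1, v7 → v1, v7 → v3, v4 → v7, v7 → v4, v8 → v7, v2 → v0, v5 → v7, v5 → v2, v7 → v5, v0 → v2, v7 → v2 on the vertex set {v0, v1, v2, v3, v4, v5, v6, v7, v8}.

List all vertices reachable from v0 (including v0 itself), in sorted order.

v0, v1, v2

Start at v0.
Its neighbours: v2.
Then their neighbours: v1.
Nothing further is reachable.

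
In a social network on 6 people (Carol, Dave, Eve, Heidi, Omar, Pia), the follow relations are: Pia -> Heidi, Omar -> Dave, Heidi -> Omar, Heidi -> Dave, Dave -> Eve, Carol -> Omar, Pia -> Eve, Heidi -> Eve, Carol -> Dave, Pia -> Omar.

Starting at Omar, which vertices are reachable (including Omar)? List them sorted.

Dave, Eve, Omar

Start at Omar.
Its neighbours: Dave.
Then their neighbours: Eve.
Nothing further is reachable.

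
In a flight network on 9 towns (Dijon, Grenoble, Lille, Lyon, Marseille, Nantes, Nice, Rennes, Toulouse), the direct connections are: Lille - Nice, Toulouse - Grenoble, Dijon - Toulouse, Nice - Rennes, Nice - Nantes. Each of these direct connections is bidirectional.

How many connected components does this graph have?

From Dijon: component {Dijon, Grenoble, Toulouse}.
From Lille: component {Lille, Nantes, Nice, Rennes}.
From Lyon: component {Lyon}.
From Marseille: component {Marseille}.
That's 4 components.

4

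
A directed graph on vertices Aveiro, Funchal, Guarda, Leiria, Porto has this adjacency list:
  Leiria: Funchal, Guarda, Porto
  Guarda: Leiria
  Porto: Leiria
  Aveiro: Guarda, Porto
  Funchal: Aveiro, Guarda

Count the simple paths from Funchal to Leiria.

3

Funchal→Aveiro→Guarda→Leiria
Funchal→Aveiro→Porto→Leiria
Funchal→Guarda→Leiria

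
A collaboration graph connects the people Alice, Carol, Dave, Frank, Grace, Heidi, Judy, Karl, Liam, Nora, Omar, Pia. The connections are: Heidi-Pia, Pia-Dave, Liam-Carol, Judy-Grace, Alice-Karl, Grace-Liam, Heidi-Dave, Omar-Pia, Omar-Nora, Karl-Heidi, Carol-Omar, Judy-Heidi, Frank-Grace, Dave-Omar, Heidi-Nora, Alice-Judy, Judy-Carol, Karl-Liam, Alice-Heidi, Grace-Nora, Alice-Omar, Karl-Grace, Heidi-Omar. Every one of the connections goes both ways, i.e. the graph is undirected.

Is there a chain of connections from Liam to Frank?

Explore from Liam.
Distance 1: reach Carol, Grace, Karl.
Distance 2: reach Alice, Frank, Heidi, Judy, Nora, Omar.
Found Frank.

Yes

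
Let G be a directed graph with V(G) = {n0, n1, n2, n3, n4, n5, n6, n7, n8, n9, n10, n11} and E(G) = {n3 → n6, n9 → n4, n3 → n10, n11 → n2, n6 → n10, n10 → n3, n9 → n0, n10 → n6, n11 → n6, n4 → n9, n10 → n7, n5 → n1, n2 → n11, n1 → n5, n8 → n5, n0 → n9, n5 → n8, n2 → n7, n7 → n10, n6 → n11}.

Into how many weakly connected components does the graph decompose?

3

From n0: component {n0, n4, n9}.
From n1: component {n1, n5, n8}.
From n2: component {n2, n3, n6, n7, n10, n11}.
That's 3 components.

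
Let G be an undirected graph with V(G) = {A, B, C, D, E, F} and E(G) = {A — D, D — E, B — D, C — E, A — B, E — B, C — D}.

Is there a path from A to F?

Explore from A.
Distance 1: reach B, D.
Distance 2: reach C, E.
The search is exhausted without reaching F; it lies in a different component.

No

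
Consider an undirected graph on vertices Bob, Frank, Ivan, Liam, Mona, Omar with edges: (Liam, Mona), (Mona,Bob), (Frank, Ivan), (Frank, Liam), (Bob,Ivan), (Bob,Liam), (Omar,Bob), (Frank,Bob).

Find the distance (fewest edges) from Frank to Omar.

Distance 0: Frank.
Distance 1: Bob, Ivan, Liam.
Distance 2: Mona, Omar — contains Omar.

2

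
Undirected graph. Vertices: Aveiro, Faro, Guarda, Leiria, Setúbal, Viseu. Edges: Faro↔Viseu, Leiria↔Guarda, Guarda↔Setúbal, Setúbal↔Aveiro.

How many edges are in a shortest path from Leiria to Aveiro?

Distance 0: Leiria.
Distance 1: Guarda.
Distance 2: Setúbal.
Distance 3: Aveiro — contains Aveiro.

3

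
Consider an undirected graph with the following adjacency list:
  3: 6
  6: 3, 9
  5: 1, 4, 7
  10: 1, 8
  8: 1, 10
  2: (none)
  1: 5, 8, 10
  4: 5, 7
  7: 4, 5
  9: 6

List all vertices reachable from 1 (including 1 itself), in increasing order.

1, 4, 5, 7, 8, 10

Start at 1.
Its neighbours: 5, 8, 10.
Then their neighbours: 4, 7.
Nothing further is reachable.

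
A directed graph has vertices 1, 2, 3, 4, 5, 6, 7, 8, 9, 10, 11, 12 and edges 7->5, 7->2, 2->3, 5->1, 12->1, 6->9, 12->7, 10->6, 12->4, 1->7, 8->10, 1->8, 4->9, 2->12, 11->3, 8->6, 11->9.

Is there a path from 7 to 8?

Yes

Explore from 7.
Distance 1: reach 2, 5.
Distance 2: reach 1, 3, 12.
Distance 3: reach 4, 8.
Found 8.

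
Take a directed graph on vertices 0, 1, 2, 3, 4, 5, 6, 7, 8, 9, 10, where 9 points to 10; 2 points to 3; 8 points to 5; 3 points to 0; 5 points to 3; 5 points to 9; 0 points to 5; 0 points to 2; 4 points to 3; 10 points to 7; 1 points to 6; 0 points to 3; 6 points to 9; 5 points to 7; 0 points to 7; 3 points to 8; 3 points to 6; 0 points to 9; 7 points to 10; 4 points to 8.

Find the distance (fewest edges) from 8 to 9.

Distance 0: 8.
Distance 1: 5.
Distance 2: 3, 7, 9 — contains 9.

2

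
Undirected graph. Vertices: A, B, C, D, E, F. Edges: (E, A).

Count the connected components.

5

From A: component {A, E}.
From B: component {B}.
From C: component {C}.
From D: component {D}.
From F: component {F}.
That's 5 components.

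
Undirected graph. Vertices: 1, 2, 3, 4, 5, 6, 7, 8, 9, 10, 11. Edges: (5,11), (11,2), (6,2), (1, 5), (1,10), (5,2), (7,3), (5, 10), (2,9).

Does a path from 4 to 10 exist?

No

4 has no edges, so nothing is reachable from it.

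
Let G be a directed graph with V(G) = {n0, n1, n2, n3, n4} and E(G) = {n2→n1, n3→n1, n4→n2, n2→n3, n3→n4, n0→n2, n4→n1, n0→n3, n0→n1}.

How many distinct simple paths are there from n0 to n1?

7

n0→n1
n0→n2→n1
n0→n2→n3→n1
n0→n2→n3→n4→n1
n0→n3→n1
n0→n3→n4→n1
n0→n3→n4→n2→n1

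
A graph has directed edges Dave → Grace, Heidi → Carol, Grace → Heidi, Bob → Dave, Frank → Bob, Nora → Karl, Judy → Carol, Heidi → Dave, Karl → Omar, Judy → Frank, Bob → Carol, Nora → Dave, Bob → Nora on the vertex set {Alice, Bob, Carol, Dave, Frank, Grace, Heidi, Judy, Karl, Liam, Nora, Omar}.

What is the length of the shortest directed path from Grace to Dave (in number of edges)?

2

Distance 0: Grace.
Distance 1: Heidi.
Distance 2: Carol, Dave — contains Dave.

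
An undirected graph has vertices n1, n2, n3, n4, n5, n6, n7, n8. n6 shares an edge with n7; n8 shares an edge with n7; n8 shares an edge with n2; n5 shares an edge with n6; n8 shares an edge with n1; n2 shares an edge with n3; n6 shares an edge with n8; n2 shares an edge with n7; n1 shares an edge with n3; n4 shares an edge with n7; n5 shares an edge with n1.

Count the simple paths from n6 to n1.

8

n6–n5–n1
n6–n7–n2–n3–n1
n6–n7–n2–n8–n1
n6–n7–n8–n1
n6–n7–n8–n2–n3–n1
n6–n8–n1
n6–n8–n2–n3–n1
n6–n8–n7–n2–n3–n1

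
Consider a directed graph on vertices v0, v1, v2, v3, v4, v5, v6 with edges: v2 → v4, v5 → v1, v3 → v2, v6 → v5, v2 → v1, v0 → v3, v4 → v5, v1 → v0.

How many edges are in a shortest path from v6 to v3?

Distance 0: v6.
Distance 1: v5.
Distance 2: v1.
Distance 3: v0.
Distance 4: v3 — contains v3.

4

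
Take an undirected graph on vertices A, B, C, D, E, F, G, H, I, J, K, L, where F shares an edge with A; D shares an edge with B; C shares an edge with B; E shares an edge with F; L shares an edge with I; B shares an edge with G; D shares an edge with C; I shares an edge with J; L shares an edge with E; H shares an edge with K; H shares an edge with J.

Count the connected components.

2

From A: component {A, E, F, H, I, J, K, L}.
From B: component {B, C, D, G}.
That's 2 components.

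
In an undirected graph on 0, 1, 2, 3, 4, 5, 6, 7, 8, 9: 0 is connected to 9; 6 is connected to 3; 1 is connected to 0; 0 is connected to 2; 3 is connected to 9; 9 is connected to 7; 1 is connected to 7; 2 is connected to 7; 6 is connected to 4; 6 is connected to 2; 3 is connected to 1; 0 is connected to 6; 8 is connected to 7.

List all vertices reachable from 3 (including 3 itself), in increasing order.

Start at 3.
Its neighbours: 1, 6, 9.
Then their neighbours: 0, 2, 4, 7.
Then next layer: 8.
Nothing further is reachable.

0, 1, 2, 3, 4, 6, 7, 8, 9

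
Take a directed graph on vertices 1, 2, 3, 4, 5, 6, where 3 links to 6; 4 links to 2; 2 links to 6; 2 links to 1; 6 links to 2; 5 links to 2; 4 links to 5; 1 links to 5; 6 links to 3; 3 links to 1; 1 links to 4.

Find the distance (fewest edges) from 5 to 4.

Distance 0: 5.
Distance 1: 2.
Distance 2: 1, 6.
Distance 3: 3, 4 — contains 4.

3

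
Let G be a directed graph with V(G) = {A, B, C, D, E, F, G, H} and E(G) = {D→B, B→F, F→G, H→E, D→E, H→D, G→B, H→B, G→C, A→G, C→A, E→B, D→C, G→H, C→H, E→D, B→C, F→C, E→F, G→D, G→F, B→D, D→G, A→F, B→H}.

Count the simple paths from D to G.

D→B→C→A→F→G
D→B→C→A→G
D→B→C→H→E→F→G
D→B→F→C→A→G
D→B→F→G
D→B→H→E→F→C→A→G
D→B→H→E→F→G
D→C→A→F→G
... and 11 more.

19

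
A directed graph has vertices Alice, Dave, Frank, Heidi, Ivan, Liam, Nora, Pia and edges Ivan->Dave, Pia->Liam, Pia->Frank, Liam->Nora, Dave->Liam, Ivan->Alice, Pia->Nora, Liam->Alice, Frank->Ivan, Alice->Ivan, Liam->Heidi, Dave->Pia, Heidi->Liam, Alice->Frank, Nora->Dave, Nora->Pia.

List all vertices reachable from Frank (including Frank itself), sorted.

Start at Frank.
Its neighbours: Ivan.
Then their neighbours: Alice, Dave.
Then next layer: Liam, Pia.
Then next layer: Heidi, Nora.
Every vertex is now reached.

Alice, Dave, Frank, Heidi, Ivan, Liam, Nora, Pia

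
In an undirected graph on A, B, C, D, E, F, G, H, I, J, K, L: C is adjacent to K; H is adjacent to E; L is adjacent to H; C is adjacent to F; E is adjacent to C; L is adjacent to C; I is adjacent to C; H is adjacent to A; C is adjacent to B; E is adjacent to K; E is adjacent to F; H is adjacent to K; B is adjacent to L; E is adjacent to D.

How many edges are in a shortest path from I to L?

2

Distance 0: I.
Distance 1: C.
Distance 2: B, E, F, K, L — contains L.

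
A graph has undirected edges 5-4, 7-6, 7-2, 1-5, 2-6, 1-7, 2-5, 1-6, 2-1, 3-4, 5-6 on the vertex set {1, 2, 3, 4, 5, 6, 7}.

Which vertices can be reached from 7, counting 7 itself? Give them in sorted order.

1, 2, 3, 4, 5, 6, 7

Start at 7.
Its neighbours: 1, 2, 6.
Then their neighbours: 5.
Then next layer: 4.
Then next layer: 3.
Every vertex is now reached.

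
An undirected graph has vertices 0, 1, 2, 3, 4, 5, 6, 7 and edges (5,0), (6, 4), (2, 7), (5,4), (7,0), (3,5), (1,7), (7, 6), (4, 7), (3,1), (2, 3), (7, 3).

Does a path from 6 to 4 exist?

Yes

Explore from 6.
Distance 1: reach 4, 7.
Found 4.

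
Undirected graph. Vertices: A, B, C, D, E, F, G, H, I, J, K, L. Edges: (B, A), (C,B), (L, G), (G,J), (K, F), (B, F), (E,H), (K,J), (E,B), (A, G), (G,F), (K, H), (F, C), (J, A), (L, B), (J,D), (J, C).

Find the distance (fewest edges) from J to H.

Distance 0: J.
Distance 1: A, C, D, G, K.
Distance 2: B, F, H, L — contains H.

2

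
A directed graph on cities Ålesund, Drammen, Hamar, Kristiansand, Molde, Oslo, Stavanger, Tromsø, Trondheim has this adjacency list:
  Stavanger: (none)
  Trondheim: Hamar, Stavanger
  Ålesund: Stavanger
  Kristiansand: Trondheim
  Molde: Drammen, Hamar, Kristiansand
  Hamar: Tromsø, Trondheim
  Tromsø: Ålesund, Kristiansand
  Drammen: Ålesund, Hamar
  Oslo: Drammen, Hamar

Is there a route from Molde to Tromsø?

Yes

Explore from Molde.
Distance 1: reach Drammen, Hamar, Kristiansand.
Distance 2: reach Ålesund, Tromsø, Trondheim.
Found Tromsø.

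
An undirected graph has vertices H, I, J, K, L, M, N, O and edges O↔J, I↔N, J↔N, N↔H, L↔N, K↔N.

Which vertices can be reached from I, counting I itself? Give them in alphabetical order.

Start at I.
Its neighbours: N.
Then their neighbours: H, J, K, L.
Then next layer: O.
Nothing further is reachable.

H, I, J, K, L, N, O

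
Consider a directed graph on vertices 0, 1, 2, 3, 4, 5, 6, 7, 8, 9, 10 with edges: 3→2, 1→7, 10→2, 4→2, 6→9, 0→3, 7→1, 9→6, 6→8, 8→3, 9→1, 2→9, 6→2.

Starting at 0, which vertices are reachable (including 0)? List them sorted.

0, 1, 2, 3, 6, 7, 8, 9

Start at 0.
Its neighbours: 3.
Then their neighbours: 2.
Then next layer: 9.
Then next layer: 1, 6.
Then next layer: 7, 8.
Nothing further is reachable.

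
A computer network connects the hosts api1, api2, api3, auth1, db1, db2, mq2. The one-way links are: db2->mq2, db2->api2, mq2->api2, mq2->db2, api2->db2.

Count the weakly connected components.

From api1: component {api1}.
From api2: component {api2, db2, mq2}.
From api3: component {api3}.
From auth1: component {auth1}.
From db1: component {db1}.
That's 5 components.

5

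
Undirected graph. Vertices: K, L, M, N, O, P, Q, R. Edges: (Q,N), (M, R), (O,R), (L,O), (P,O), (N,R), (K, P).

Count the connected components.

1

From K: component {K, L, M, N, O, P, Q, R}.
That's 1 component.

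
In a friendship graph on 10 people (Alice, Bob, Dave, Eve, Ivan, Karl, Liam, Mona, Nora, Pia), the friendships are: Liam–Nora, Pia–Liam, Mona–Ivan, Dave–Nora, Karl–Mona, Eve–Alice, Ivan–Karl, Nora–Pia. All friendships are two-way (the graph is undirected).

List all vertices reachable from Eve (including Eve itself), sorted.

Start at Eve.
Its neighbours: Alice.
Nothing further is reachable.

Alice, Eve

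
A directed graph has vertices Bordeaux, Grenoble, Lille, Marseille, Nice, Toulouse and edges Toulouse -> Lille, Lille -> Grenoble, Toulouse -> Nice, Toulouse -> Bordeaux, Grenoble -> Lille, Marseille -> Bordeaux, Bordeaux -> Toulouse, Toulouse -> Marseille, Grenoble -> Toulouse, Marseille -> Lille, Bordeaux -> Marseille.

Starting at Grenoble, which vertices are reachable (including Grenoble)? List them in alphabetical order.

Start at Grenoble.
Its neighbours: Lille, Toulouse.
Then their neighbours: Bordeaux, Marseille, Nice.
Every vertex is now reached.

Bordeaux, Grenoble, Lille, Marseille, Nice, Toulouse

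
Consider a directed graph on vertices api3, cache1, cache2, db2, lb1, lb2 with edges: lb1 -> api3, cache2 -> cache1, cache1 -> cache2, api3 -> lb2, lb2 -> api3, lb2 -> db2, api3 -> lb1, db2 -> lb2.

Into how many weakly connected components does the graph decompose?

From api3: component {api3, db2, lb1, lb2}.
From cache1: component {cache1, cache2}.
That's 2 components.

2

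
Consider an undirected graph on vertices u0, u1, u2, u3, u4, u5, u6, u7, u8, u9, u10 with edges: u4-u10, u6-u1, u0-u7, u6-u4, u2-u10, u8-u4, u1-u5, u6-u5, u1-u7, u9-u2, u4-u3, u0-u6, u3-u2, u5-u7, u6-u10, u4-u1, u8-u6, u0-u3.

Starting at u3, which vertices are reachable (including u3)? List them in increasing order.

u0, u1, u2, u3, u4, u5, u6, u7, u8, u9, u10

Start at u3.
Its neighbours: u0, u2, u4.
Then their neighbours: u1, u6, u7, u8, u9, u10.
Then next layer: u5.
Every vertex is now reached.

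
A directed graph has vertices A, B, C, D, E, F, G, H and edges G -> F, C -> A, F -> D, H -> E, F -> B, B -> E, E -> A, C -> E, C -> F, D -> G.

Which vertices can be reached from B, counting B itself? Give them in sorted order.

A, B, E

Start at B.
Its neighbours: E.
Then their neighbours: A.
Nothing further is reachable.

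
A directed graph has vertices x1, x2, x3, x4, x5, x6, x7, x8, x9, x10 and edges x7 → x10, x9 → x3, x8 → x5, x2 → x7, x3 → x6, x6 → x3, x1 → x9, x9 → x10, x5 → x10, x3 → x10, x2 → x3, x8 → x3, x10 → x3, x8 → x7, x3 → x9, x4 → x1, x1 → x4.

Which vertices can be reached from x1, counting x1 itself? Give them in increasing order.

Start at x1.
Its neighbours: x4, x9.
Then their neighbours: x3, x10.
Then next layer: x6.
Nothing further is reachable.

x1, x3, x4, x6, x9, x10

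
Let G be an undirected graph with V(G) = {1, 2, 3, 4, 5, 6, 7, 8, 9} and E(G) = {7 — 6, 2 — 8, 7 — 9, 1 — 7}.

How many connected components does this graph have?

From 1: component {1, 6, 7, 9}.
From 2: component {2, 8}.
From 3: component {3}.
From 4: component {4}.
From 5: component {5}.
That's 5 components.

5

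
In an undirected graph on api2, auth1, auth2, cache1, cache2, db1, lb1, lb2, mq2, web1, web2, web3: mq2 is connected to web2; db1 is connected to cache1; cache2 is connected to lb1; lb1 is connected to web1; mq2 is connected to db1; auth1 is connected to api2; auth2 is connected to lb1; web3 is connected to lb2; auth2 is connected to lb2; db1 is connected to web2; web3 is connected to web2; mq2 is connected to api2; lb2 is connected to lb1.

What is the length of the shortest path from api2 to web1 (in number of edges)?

Distance 0: api2.
Distance 1: auth1, mq2.
Distance 2: db1, web2.
Distance 3: cache1, web3.
Distance 4: lb2.
Distance 5: auth2, lb1.
Distance 6: cache2, web1 — contains web1.

6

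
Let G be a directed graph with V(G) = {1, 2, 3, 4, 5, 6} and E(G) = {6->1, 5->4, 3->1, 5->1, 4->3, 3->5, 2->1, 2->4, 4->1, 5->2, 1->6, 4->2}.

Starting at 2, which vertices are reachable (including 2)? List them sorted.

Start at 2.
Its neighbours: 1, 4.
Then their neighbours: 3, 6.
Then next layer: 5.
Every vertex is now reached.

1, 2, 3, 4, 5, 6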